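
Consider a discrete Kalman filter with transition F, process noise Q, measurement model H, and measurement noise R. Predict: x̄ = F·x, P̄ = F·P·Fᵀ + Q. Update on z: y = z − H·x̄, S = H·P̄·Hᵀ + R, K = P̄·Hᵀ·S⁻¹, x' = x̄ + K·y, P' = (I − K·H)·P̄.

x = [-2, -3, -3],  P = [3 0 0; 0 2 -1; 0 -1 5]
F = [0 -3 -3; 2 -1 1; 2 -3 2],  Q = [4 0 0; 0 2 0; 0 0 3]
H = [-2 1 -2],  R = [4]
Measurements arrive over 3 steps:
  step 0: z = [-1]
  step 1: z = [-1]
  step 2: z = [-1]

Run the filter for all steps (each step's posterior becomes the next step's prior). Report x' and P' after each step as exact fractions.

step 0: x' = [1957/267, -1993/267, -2746/267], P' = [7154/267 -4328/267 -9164/267; -4328/267 5516/267 7136/267; -9164/267 7136/267 12866/267]
step 1: x' = [-349007/398075, 19345/15923, 806761/398075], P' = [6000887/398075 107062/15923 -4322301/398075; 107062/15923 161404/15923 -23688/15923; -4322301/398075 -23688/15923 4117098/398075]
step 2: x' = [-234108356/114463323, -11825002/38154441, 269184391/114463323], P' = [2732459554/114463323 490741280/38154441 -1917148190/114463323; 490741280/38154441 184345468/12718147 -212051110/38154441; -1917148190/114463323 -212051110/38154441 1637195281/114463323]

step 0: x̄ = F·x = [18, -4, -1]
step 0: P̄ = F·P·Fᵀ + Q = [49 -9 -15; -9 23 33; -15 33 65]
step 0: y = z − H·x̄ = [37]
step 0: S = H·P̄·Hᵀ + R = [267]
step 0: K = P̄·Hᵀ·S⁻¹ = [-77/267; -25/267; -67/267]
step 0: x' = x̄ + K·y = [1957/267, -1993/267, -2746/267]
step 0: P' = (I − K·H)·P̄ = [7154/267 -4328/267 -9164/267; -4328/267 5516/267 7136/267; -9164/267 7136/267 12866/267]
step 1: x̄ = F·x = [4739/89, 3161/267, 1467/89]
step 1: P̄ = F·P·Fᵀ + Q = [98318/89 19634/89 24936/89; 19634/89 13916/267 4952/89; 24936/89 4952/89 7839/89]
step 1: y = z − H·x̄ = [33808/267]
step 1: S = H·P̄·Hᵀ + R = [1592300/267]
step 1: K = P̄·Hᵀ·S⁻¹ = [-340311/796150; -1336/15923; -90897/796150]
step 1: x' = x̄ + K·y = [-349007/398075, 19345/15923, 806761/398075]
step 1: P' = (I − K·H)·P̄ = [6000887/398075 107062/15923 -4322301/398075; 107062/15923 161404/15923 -23688/15923; -4322301/398075 -23688/15923 4117098/398075]
step 2: x̄ = F·x = [-3871158/398075, -374878/398075, -535367/398075]
step 2: P̄ = F·P·Fᵀ + Q = [64302482/398075 9628512/398075 19711218/398075; 9628512/398075 6140892/398075 -42162/398075; 19711218/398075 -42162/398075 18391457/398075]
step 2: y = z − H·x̄ = [-8836247/398075]
step 2: S = H·P̄·Hᵀ + R = [457853292/398075]
step 2: K = P̄·Hᵀ·S⁻¹ = [-39599722/114463323; -1085984/38154441; -19061878/114463323]
step 2: x' = x̄ + K·y = [-234108356/114463323, -11825002/38154441, 269184391/114463323]
step 2: P' = (I − K·H)·P̄ = [2732459554/114463323 490741280/38154441 -1917148190/114463323; 490741280/38154441 184345468/12718147 -212051110/38154441; -1917148190/114463323 -212051110/38154441 1637195281/114463323]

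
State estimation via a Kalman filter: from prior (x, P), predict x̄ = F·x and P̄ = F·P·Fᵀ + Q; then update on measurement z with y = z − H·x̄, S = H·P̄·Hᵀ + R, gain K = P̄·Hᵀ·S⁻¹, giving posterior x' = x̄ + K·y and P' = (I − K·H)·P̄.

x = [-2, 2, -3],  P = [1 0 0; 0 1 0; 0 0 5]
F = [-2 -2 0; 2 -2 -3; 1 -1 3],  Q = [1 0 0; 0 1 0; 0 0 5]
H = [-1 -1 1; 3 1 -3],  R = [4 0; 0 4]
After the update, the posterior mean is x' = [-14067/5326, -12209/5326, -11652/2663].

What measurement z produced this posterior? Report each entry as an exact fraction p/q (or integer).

x̄ = F·x = [0, 1, -13]
P̄ = F·P·Fᵀ + Q = [9 0 0; 0 54 -41; 0 -41 52]
S = H·P̄·Hᵀ + R = [201 -401; -401 853]
K = P̄·Hᵀ·S⁻¹ = [1575/5326 909/5326; -5029/5326 -1259/5326; 83/2663 -576/2663]
x' − x̄ = [-14067/5326, -17535/5326, 22967/2663] = K·y
y = (KᵀK)⁻¹·Kᵀ·(x' − x̄) = [13, -38]
z = y + H·x̄ = [13, -38] + [-14, 40] = [-1, 2]

z = [-1, 2]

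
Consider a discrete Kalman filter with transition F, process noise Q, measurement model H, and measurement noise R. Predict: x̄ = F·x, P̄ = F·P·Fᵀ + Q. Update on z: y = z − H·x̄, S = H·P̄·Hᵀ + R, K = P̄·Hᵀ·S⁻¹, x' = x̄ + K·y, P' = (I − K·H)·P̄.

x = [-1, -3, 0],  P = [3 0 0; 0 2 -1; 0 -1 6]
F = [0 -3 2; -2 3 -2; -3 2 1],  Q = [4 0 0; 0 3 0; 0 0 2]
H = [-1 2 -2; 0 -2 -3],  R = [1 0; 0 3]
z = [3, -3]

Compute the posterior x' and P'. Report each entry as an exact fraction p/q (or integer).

x̄ = F·x = [9, -7, -3]
P̄ = F·P·Fᵀ + Q = [58 -54 -1; -54 69 19; -1 19 39]
y = z − H·x̄ = [20, -26]
S = H·P̄·Hᵀ + R = [551 -191; -191 858]
K = P̄·Hᵀ·S⁻¹ = [-119511/436277 29837/436277; 94887/436277 -78031/436277; -63067/436277 -92854/436277]
x' = x̄ + K·y = [760511/436277, 872607/436277, -155967/436277]
P' = (I − K·H)·P̄ = [2392355/436277 663951/436277 -472471/436277; 663951/436277 274470/436277 -104949/436277; -472471/436277 -104949/436277 162820/436277]

x' = [760511/436277, 872607/436277, -155967/436277]
P' = [2392355/436277 663951/436277 -472471/436277; 663951/436277 274470/436277 -104949/436277; -472471/436277 -104949/436277 162820/436277]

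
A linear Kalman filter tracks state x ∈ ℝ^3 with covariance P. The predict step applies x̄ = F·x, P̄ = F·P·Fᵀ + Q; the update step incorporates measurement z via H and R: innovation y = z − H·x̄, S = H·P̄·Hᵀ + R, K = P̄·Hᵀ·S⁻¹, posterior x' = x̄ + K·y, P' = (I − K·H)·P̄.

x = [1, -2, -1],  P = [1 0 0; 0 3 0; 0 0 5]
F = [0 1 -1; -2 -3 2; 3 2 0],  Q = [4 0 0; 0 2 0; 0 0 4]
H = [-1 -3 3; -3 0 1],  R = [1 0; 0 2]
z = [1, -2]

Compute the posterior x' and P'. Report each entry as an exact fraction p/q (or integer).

x' = [18106/32133, -8082/10711, -22732/96399]
P' = [5333/10711 8069/10711 30073/32133; 8069/10711 27286/10711 29257/10711; 30073/32133 29257/10711 298151/96399]

x̄ = F·x = [-1, 2, -1]
P̄ = F·P·Fᵀ + Q = [12 -19 6; -19 53 -24; 6 -24 25]
y = z − H·x̄ = [9, -4]
S = H·P̄·Hᵀ + R = [997 -48; -48 99]
K = P̄·Hᵀ·S⁻¹ = [533/10711 -8962/32133; -2156/10711 2525/10711; 4765/32133 13747/96399]
x' = x̄ + K·y = [18106/32133, -8082/10711, -22732/96399]
P' = (I − K·H)·P̄ = [5333/10711 8069/10711 30073/32133; 8069/10711 27286/10711 29257/10711; 30073/32133 29257/10711 298151/96399]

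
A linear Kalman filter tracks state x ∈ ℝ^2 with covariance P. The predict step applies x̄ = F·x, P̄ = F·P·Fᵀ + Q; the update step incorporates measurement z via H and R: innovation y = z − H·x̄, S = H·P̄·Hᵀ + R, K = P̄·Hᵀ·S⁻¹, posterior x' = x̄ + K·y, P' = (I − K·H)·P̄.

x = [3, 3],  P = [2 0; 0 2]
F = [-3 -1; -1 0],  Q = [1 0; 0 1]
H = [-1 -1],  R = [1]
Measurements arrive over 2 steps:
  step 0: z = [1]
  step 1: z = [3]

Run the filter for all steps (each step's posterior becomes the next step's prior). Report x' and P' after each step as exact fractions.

step 0: x̄ = F·x = [-12, -3]
step 0: P̄ = F·P·Fᵀ + Q = [21 6; 6 3]
step 0: y = z − H·x̄ = [-14]
step 0: S = H·P̄·Hᵀ + R = [37]
step 0: K = P̄·Hᵀ·S⁻¹ = [-27/37; -9/37]
step 0: x' = x̄ + K·y = [-66/37, 15/37]
step 0: P' = (I − K·H)·P̄ = [48/37 -21/37; -21/37 30/37]
step 1: x̄ = F·x = [183/37, 66/37]
step 1: P̄ = F·P·Fᵀ + Q = [373/37 123/37; 123/37 85/37]
step 1: y = z − H·x̄ = [360/37]
step 1: S = H·P̄·Hᵀ + R = [741/37]
step 1: K = P̄·Hᵀ·S⁻¹ = [-496/741; -16/57]
step 1: x' = x̄ + K·y = [-387/247, -18/19]
step 1: P' = (I − K·H)·P̄ = [821/741 -25/57; -25/57 41/57]

step 0: x' = [-66/37, 15/37], P' = [48/37 -21/37; -21/37 30/37]
step 1: x' = [-387/247, -18/19], P' = [821/741 -25/57; -25/57 41/57]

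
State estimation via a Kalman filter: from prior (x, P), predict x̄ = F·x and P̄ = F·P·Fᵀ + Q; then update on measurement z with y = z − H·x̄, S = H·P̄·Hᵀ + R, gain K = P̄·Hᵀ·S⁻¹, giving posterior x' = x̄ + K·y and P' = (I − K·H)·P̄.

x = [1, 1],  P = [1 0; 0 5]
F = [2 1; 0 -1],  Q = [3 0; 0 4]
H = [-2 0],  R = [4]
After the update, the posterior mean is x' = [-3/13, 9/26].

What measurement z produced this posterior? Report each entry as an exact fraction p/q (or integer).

z = [1]

x̄ = F·x = [3, -1]
P̄ = F·P·Fᵀ + Q = [12 -5; -5 9]
S = H·P̄·Hᵀ + R = [52]
K = P̄·Hᵀ·S⁻¹ = [-6/13; 5/26]
x' − x̄ = [-42/13, 35/26] = K·y
y = (KᵀK)⁻¹·Kᵀ·(x' − x̄) = [7]
z = y + H·x̄ = [7] + [-6] = [1]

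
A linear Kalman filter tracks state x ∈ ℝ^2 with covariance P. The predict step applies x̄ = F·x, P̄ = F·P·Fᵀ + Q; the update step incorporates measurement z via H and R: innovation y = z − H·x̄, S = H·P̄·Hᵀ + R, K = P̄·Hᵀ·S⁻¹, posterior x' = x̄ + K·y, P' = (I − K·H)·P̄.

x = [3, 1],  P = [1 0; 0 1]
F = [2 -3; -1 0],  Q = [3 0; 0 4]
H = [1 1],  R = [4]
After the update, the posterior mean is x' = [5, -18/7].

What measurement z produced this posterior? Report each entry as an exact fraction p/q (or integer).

z = [3]

x̄ = F·x = [3, -3]
P̄ = F·P·Fᵀ + Q = [16 -2; -2 5]
S = H·P̄·Hᵀ + R = [21]
K = P̄·Hᵀ·S⁻¹ = [2/3; 1/7]
x' − x̄ = [2, 3/7] = K·y
y = (KᵀK)⁻¹·Kᵀ·(x' − x̄) = [3]
z = y + H·x̄ = [3] + [0] = [3]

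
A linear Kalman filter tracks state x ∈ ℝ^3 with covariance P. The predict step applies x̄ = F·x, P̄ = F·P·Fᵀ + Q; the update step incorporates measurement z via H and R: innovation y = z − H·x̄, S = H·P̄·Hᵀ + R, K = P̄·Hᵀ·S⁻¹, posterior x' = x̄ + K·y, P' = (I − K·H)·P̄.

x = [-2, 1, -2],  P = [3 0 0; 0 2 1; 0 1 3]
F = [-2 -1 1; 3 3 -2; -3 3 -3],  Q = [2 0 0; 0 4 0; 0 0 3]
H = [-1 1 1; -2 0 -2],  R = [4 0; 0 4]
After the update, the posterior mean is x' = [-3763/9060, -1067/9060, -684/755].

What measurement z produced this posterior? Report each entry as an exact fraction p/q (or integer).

z = [-1, 3]

x̄ = F·x = [1, 1, 15]
P̄ = F·P·Fᵀ + Q = [17 -25 9; -25 49 -6; 9 -6 57]
S = H·P̄·Hᵀ + R = [147 -18; -18 372]
K = P̄·Hᵀ·S⁻¹ = [-367/1510 -1373/9060; 2201/4530 1723/9060; 184/755 -259/755]
x' − x̄ = [-12823/9060, -10127/9060, -12009/755] = K·y
y = (KᵀK)⁻¹·Kᵀ·(x' − x̄) = [-16, 35]
z = y + H·x̄ = [-16, 35] + [15, -32] = [-1, 3]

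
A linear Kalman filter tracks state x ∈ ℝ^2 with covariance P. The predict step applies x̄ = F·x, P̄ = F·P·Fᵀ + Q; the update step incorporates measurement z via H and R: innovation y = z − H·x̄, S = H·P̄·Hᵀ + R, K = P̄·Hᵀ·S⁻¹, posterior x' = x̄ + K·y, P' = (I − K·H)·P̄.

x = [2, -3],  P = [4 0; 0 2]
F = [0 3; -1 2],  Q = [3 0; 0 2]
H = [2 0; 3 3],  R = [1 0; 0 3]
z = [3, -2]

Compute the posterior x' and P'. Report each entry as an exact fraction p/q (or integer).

x̄ = F·x = [-9, -8]
P̄ = F·P·Fᵀ + Q = [21 12; 12 14]
y = z − H·x̄ = [21, 49]
S = H·P̄·Hᵀ + R = [85 198; 198 534]
K = P̄·Hᵀ·S⁻¹ = [471/1031 33/2062; -438/1031 313/1031]
x' = x̄ + K·y = [2841/2062, -2109/1031]
P' = (I − K·H)·P̄ = [471/2062 -219/1031; -219/1031 532/1031]

x' = [2841/2062, -2109/1031]
P' = [471/2062 -219/1031; -219/1031 532/1031]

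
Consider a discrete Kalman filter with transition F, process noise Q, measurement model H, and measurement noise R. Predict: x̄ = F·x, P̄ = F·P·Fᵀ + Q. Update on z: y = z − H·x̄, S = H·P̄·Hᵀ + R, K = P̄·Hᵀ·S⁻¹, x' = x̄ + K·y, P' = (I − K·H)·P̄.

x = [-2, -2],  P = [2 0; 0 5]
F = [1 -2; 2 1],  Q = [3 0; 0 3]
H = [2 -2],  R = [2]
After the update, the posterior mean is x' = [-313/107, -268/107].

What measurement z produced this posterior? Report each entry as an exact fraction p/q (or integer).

z = [-1]

x̄ = F·x = [2, -6]
P̄ = F·P·Fᵀ + Q = [25 -6; -6 16]
S = H·P̄·Hᵀ + R = [214]
K = P̄·Hᵀ·S⁻¹ = [31/107; -22/107]
x' − x̄ = [-527/107, 374/107] = K·y
y = (KᵀK)⁻¹·Kᵀ·(x' − x̄) = [-17]
z = y + H·x̄ = [-17] + [16] = [-1]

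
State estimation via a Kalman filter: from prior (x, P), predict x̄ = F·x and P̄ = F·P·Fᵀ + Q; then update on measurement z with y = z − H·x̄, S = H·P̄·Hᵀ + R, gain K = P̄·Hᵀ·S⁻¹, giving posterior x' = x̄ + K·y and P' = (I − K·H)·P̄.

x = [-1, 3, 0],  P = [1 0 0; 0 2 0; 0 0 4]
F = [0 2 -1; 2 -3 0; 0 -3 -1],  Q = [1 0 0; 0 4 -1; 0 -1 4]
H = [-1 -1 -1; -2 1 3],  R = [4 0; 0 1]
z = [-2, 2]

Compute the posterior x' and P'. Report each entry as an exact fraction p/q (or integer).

x' = [13982/12717, -15947/12717, 22823/12717]
P' = [25958/12717 -31145/12717 26735/12717; -31145/12717 90080/12717 -50219/12717; 26735/12717 -50219/12717 35144/12717]

x̄ = F·x = [6, -11, -9]
P̄ = F·P·Fᵀ + Q = [13 -12 -8; -12 26 17; -8 17 26]
y = z − H·x̄ = [-16, 52]
S = H·P̄·Hᵀ + R = [63 -150; -150 559]
K = P̄·Hᵀ·S⁻¹ = [-5387/12717 -952/4239; -2179/12717 571/4239; -2915/12717 581/4239]
x' = x̄ + K·y = [13982/12717, -15947/12717, 22823/12717]
P' = (I − K·H)·P̄ = [25958/12717 -31145/12717 26735/12717; -31145/12717 90080/12717 -50219/12717; 26735/12717 -50219/12717 35144/12717]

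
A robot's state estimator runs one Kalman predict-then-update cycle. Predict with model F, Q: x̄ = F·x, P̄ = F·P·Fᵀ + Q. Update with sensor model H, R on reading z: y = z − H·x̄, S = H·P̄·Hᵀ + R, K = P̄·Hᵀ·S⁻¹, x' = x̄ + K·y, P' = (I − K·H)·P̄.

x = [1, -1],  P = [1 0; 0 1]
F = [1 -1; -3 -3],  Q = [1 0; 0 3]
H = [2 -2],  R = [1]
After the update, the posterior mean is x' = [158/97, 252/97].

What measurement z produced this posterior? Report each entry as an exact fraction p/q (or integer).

x̄ = F·x = [2, 0]
P̄ = F·P·Fᵀ + Q = [3 0; 0 21]
S = H·P̄·Hᵀ + R = [97]
K = P̄·Hᵀ·S⁻¹ = [6/97; -42/97]
x' − x̄ = [-36/97, 252/97] = K·y
y = (KᵀK)⁻¹·Kᵀ·(x' − x̄) = [-6]
z = y + H·x̄ = [-6] + [4] = [-2]

z = [-2]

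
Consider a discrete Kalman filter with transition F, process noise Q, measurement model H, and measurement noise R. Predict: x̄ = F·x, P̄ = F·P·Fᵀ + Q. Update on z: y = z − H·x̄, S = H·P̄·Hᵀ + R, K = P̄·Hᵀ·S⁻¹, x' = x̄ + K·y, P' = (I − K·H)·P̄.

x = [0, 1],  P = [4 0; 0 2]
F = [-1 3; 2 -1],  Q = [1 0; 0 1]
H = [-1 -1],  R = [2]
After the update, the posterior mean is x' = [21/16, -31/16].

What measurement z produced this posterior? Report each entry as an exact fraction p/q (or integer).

x̄ = F·x = [3, -1]
P̄ = F·P·Fᵀ + Q = [23 -14; -14 19]
S = H·P̄·Hᵀ + R = [16]
K = P̄·Hᵀ·S⁻¹ = [-9/16; -5/16]
x' − x̄ = [-27/16, -15/16] = K·y
y = (KᵀK)⁻¹·Kᵀ·(x' − x̄) = [3]
z = y + H·x̄ = [3] + [-2] = [1]

z = [1]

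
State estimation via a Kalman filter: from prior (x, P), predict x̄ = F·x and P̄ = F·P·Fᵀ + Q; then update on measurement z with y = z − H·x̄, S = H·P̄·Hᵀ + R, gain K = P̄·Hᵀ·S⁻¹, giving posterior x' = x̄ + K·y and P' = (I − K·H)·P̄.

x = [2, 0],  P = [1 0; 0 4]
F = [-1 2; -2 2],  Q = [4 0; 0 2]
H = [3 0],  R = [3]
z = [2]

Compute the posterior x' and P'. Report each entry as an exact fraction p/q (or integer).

x' = [5/8, -7/4]
P' = [21/64 9/32; 9/32 109/16]

x̄ = F·x = [-2, -4]
P̄ = F·P·Fᵀ + Q = [21 18; 18 22]
y = z − H·x̄ = [8]
S = H·P̄·Hᵀ + R = [192]
K = P̄·Hᵀ·S⁻¹ = [21/64; 9/32]
x' = x̄ + K·y = [5/8, -7/4]
P' = (I − K·H)·P̄ = [21/64 9/32; 9/32 109/16]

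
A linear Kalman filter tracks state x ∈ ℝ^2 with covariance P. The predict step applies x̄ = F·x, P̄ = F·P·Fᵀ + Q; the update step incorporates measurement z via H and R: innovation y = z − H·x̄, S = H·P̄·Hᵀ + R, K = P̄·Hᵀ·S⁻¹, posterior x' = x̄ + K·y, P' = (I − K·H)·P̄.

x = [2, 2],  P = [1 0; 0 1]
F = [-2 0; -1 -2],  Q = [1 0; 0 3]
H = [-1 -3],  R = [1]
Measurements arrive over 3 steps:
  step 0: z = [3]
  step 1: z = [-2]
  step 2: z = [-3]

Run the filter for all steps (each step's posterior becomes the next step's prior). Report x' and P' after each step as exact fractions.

step 0: x' = [-151/90, -23/45], P' = [329/90 -53/45; -53/45 22/45]
step 1: x' = [399/6059, 4190/6059], P' = [45281/6059 -14391/6059; -14391/6059 5226/6059]
step 2: x' = [171406/52701, -5693/52701], P' = [6020713/632412 -477878/158103; -477878/158103 168742/158103]

step 0: x̄ = F·x = [-4, -6]
step 0: P̄ = F·P·Fᵀ + Q = [5 2; 2 8]
step 0: y = z − H·x̄ = [-19]
step 0: S = H·P̄·Hᵀ + R = [90]
step 0: K = P̄·Hᵀ·S⁻¹ = [-11/90; -13/45]
step 0: x' = x̄ + K·y = [-151/90, -23/45]
step 0: P' = (I − K·H)·P̄ = [329/90 -53/45; -53/45 22/45]
step 1: x̄ = F·x = [151/45, 27/10]
step 1: P̄ = F·P·Fᵀ + Q = [703/45 13/5; 13/5 39/10]
step 1: y = z − H·x̄ = [851/90]
step 1: S = H·P̄·Hᵀ + R = [6059/90]
step 1: K = P̄·Hᵀ·S⁻¹ = [-2108/6059; -1287/6059]
step 1: x' = x̄ + K·y = [399/6059, 4190/6059]
step 1: P' = (I − K·H)·P̄ = [45281/6059 -14391/6059; -14391/6059 5226/6059]
step 2: x̄ = F·x = [-798/6059, -8779/6059]
step 2: P̄ = F·P·Fᵀ + Q = [187183/6059 32998/6059; 32998/6059 26798/6059]
step 2: y = z − H·x̄ = [-45312/6059]
step 2: S = H·P̄·Hᵀ + R = [632412/6059]
step 2: K = P̄·Hᵀ·S⁻¹ = [-286177/632412; -28348/158103]
step 2: x' = x̄ + K·y = [171406/52701, -5693/52701]
step 2: P' = (I − K·H)·P̄ = [6020713/632412 -477878/158103; -477878/158103 168742/158103]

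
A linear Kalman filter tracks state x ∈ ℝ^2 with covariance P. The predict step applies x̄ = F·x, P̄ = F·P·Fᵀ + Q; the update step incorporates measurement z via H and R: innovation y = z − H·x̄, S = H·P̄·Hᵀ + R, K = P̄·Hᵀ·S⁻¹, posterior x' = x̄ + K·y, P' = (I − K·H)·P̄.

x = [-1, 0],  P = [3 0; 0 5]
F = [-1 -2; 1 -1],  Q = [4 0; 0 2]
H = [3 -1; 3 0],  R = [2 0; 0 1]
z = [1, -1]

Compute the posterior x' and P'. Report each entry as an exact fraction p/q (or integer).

x̄ = F·x = [1, -1]
P̄ = F·P·Fᵀ + Q = [27 7; 7 10]
y = z − H·x̄ = [-3, -4]
S = H·P̄·Hᵀ + R = [213 222; 222 244]
K = P̄·Hᵀ·S⁻¹ = [37/1344 275/896; -989/1344 677/896]
x' = x̄ + K·y = [-139/448, -813/448]
P' = (I − K·H)·P̄ = [275/2688 677/2688; 677/2688 5987/2688]

x' = [-139/448, -813/448]
P' = [275/2688 677/2688; 677/2688 5987/2688]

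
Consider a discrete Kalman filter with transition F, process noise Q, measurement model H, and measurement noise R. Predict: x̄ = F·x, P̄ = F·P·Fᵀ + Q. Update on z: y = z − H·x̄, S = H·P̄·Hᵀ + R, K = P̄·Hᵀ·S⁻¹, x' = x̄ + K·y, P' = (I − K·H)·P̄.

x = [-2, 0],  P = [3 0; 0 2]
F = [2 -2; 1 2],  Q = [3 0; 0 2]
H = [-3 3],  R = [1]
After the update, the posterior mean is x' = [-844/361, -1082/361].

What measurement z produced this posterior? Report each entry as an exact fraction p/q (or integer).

z = [-2]

x̄ = F·x = [-4, -2]
P̄ = F·P·Fᵀ + Q = [23 -2; -2 13]
S = H·P̄·Hᵀ + R = [361]
K = P̄·Hᵀ·S⁻¹ = [-75/361; 45/361]
x' − x̄ = [600/361, -360/361] = K·y
y = (KᵀK)⁻¹·Kᵀ·(x' − x̄) = [-8]
z = y + H·x̄ = [-8] + [6] = [-2]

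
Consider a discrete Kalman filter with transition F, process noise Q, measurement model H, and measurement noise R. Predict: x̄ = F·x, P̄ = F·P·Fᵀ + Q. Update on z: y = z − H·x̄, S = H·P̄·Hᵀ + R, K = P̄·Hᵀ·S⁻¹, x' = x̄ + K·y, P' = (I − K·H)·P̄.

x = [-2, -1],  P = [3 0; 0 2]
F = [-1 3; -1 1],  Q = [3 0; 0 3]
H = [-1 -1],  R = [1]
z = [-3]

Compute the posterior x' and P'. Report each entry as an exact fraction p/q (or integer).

x̄ = F·x = [-1, 1]
P̄ = F·P·Fᵀ + Q = [24 9; 9 8]
y = z − H·x̄ = [-3]
S = H·P̄·Hᵀ + R = [51]
K = P̄·Hᵀ·S⁻¹ = [-11/17; -1/3]
x' = x̄ + K·y = [16/17, 2]
P' = (I − K·H)·P̄ = [45/17 -2; -2 7/3]

x' = [16/17, 2]
P' = [45/17 -2; -2 7/3]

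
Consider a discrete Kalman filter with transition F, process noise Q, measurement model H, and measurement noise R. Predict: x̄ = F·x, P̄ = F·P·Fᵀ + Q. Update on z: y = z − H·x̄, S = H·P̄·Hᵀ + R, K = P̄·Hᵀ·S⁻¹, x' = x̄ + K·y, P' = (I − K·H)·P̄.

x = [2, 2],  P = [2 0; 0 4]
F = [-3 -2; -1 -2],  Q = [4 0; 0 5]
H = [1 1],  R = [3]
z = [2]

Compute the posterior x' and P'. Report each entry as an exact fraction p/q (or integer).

x' = [0, 3/2]
P' = [14/3 -3; -3 17/4]

x̄ = F·x = [-10, -6]
P̄ = F·P·Fᵀ + Q = [38 22; 22 23]
y = z − H·x̄ = [18]
S = H·P̄·Hᵀ + R = [108]
K = P̄·Hᵀ·S⁻¹ = [5/9; 5/12]
x' = x̄ + K·y = [0, 3/2]
P' = (I − K·H)·P̄ = [14/3 -3; -3 17/4]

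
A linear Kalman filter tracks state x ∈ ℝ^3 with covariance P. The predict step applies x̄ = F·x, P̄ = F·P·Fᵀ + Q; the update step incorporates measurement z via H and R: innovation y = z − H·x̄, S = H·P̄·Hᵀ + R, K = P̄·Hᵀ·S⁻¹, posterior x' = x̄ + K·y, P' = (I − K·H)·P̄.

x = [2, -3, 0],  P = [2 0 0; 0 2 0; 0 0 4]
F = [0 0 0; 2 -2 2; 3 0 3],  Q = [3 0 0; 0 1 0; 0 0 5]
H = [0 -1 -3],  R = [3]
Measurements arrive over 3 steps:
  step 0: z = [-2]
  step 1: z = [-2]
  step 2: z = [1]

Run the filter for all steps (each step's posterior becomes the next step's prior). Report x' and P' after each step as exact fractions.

step 0: x̄ = F·x = [0, 10, 6]
step 0: P̄ = F·P·Fᵀ + Q = [3 0 0; 0 33 36; 0 36 59]
step 0: y = z − H·x̄ = [26]
step 0: S = H·P̄·Hᵀ + R = [783]
step 0: K = P̄·Hᵀ·S⁻¹ = [0; -47/261; -71/261]
step 0: x' = x̄ + K·y = [0, 1388/261, -280/261]
step 0: P' = (I − K·H)·P̄ = [3 0 0; 0 662/87 -205/87; 0 -205/87 92/87]
step 1: x̄ = F·x = [0, -1112/87, -280/87]
step 1: P̄ = F·P·Fᵀ + Q = [3 0 0; 0 1929/29 1116/29; 0 1116/29 1204/29]
step 1: y = z − H·x̄ = [-2126/87]
step 1: S = H·P̄·Hᵀ + R = [19548/29]
step 1: K = P̄·Hᵀ·S⁻¹ = [0; -1759/6516; -394/1629]
step 1: x' = x̄ + K·y = [0, -60451/9774, 13156/4887]
step 1: P' = (I − K·H)·P̄ = [3 0 0; 0 37783/2172 -3002/543; 0 -3002/543 1132/543]
step 2: x̄ = F·x = [0, 28921/1629, 13156/1629]
step 2: P̄ = F·P·Fᵀ + Q = [3 0 0; 0 24462/181 11526/181; 0 11526/181 9188/181]
step 2: y = z − H·x̄ = [70018/1629]
step 2: S = H·P̄·Hᵀ + R = [176853/181]
step 2: K = P̄·Hᵀ·S⁻¹ = [0; -19680/58951; -13030/58951]
step 2: x' = x̄ + K·y = [0, 1806451/530559, -251888/176853]
step 2: P' = (I − K·H)·P̄ = [3 0 0; 0 1547802/58951 -496254/58951; 0 -496254/58951 178448/58951]

step 0: x' = [0, 1388/261, -280/261], P' = [3 0 0; 0 662/87 -205/87; 0 -205/87 92/87]
step 1: x' = [0, -60451/9774, 13156/4887], P' = [3 0 0; 0 37783/2172 -3002/543; 0 -3002/543 1132/543]
step 2: x' = [0, 1806451/530559, -251888/176853], P' = [3 0 0; 0 1547802/58951 -496254/58951; 0 -496254/58951 178448/58951]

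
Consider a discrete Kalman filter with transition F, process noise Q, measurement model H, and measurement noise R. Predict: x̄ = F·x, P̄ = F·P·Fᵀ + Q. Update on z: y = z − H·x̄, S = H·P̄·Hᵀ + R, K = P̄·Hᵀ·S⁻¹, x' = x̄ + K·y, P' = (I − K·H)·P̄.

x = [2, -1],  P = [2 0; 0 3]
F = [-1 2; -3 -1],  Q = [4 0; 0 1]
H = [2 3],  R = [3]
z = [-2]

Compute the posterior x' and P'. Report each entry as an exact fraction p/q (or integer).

x' = [-16/13, 1/13]
P' = [1206/91 -792/91; -792/91 550/91]

x̄ = F·x = [-4, -5]
P̄ = F·P·Fᵀ + Q = [18 0; 0 22]
y = z − H·x̄ = [21]
S = H·P̄·Hᵀ + R = [273]
K = P̄·Hᵀ·S⁻¹ = [12/91; 22/91]
x' = x̄ + K·y = [-16/13, 1/13]
P' = (I − K·H)·P̄ = [1206/91 -792/91; -792/91 550/91]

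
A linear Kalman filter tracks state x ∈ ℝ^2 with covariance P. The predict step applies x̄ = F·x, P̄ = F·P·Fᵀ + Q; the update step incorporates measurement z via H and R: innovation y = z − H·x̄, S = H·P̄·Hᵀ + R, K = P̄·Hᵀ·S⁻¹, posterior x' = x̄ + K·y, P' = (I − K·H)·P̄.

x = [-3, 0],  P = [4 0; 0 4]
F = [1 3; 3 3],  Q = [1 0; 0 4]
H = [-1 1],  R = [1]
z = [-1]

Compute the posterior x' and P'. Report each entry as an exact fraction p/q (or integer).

x' = [-31/22, -29/11]
P' = [853/22 430/11; 430/11 444/11]

x̄ = F·x = [-3, -9]
P̄ = F·P·Fᵀ + Q = [41 48; 48 76]
y = z − H·x̄ = [5]
S = H·P̄·Hᵀ + R = [22]
K = P̄·Hᵀ·S⁻¹ = [7/22; 14/11]
x' = x̄ + K·y = [-31/22, -29/11]
P' = (I − K·H)·P̄ = [853/22 430/11; 430/11 444/11]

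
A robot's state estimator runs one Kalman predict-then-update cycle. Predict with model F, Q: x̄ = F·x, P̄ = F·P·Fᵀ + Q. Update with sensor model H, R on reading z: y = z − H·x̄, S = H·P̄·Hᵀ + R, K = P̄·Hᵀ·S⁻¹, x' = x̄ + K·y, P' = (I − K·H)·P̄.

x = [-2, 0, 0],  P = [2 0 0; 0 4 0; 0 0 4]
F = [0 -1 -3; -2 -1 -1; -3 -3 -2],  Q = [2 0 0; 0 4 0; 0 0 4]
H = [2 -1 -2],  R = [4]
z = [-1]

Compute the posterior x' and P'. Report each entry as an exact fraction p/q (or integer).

x̄ = F·x = [0, 4, 6]
P̄ = F·P·Fᵀ + Q = [42 16 36; 16 20 32; 36 32 74]
y = z − H·x̄ = [15]
S = H·P̄·Hᵀ + R = [264]
K = P̄·Hᵀ·S⁻¹ = [-1/66; -13/66; -9/22]
x' = x̄ + K·y = [-5/22, 23/22, -3/22]
P' = (I − K·H)·P̄ = [1384/33 502/33 378/11; 502/33 322/33 118/11; 378/11 118/11 328/11]

x' = [-5/22, 23/22, -3/22]
P' = [1384/33 502/33 378/11; 502/33 322/33 118/11; 378/11 118/11 328/11]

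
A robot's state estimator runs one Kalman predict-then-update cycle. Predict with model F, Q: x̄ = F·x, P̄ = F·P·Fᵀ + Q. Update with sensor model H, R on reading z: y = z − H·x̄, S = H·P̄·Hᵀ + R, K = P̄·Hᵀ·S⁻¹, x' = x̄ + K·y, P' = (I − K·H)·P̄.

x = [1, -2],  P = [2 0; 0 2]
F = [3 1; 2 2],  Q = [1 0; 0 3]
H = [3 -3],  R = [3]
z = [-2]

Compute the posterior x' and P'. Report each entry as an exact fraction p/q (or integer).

x' = [-6/5, -17/25]
P' = [18 89/5; 89/5 448/25]

x̄ = F·x = [1, -2]
P̄ = F·P·Fᵀ + Q = [21 16; 16 19]
y = z − H·x̄ = [-11]
S = H·P̄·Hᵀ + R = [75]
K = P̄·Hᵀ·S⁻¹ = [1/5; -3/25]
x' = x̄ + K·y = [-6/5, -17/25]
P' = (I − K·H)·P̄ = [18 89/5; 89/5 448/25]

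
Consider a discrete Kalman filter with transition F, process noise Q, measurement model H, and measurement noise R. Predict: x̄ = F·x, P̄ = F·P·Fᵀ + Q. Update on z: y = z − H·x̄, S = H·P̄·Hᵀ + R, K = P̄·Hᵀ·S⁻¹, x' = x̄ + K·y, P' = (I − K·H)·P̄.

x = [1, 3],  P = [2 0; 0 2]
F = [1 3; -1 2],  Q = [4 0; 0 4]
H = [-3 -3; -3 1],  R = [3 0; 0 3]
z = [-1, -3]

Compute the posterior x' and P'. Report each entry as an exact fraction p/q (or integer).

x' = [958/1093, -519/1093]
P' = [2432/12023 -126/1093; -126/1093 390/1093]

x̄ = F·x = [10, 5]
P̄ = F·P·Fᵀ + Q = [24 10; 10 14]
y = z − H·x̄ = [44, 22]
S = H·P̄·Hᵀ + R = [525 234; 234 173]
K = P̄·Hᵀ·S⁻¹ = [-1046/12023 -2894/12023; -264/1093 256/1093]
x' = x̄ + K·y = [958/1093, -519/1093]
P' = (I − K·H)·P̄ = [2432/12023 -126/1093; -126/1093 390/1093]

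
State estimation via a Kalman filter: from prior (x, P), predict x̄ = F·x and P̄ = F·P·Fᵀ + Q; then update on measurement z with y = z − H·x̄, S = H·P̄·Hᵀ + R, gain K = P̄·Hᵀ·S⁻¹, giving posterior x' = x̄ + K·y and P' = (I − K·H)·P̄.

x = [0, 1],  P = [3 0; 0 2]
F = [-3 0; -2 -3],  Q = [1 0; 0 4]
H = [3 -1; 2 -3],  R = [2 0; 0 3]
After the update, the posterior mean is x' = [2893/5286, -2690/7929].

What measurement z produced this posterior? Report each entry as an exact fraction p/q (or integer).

x̄ = F·x = [0, -3]
P̄ = F·P·Fᵀ + Q = [28 18; 18 34]
S = H·P̄·Hᵀ + R = [180 72; 72 205]
K = P̄·Hᵀ·S⁻¹ = [2231/5286 -122/881; 2213/7929 -370/881]
x' − x̄ = [2893/5286, 21097/7929] = K·y
y = (KᵀK)⁻¹·Kᵀ·(x' − x̄) = [-1, -7]
z = y + H·x̄ = [-1, -7] + [3, 9] = [2, 2]

z = [2, 2]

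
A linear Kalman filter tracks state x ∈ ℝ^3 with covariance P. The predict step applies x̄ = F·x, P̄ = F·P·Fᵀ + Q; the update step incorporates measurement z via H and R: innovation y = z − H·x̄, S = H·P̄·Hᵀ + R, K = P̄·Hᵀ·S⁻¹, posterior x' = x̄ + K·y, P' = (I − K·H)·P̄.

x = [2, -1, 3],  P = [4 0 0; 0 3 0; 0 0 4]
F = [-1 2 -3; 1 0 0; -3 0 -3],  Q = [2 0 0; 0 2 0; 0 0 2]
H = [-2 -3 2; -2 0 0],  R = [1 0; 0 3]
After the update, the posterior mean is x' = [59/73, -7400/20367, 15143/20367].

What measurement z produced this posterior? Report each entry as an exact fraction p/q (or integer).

z = [1, -2]

x̄ = F·x = [-13, 2, -15]
P̄ = F·P·Fᵀ + Q = [54 -4 48; -4 6 -12; 48 -12 74]
S = H·P̄·Hᵀ + R = [279 0; 0 219]
K = P̄·Hᵀ·S⁻¹ = [0 -36/73; -34/279 8/219; 88/279 -32/73]
x' − x̄ = [1008/73, -48134/20367, 320648/20367] = K·y
y = (KᵀK)⁻¹·Kᵀ·(x' − x̄) = [11, -28]
z = y + H·x̄ = [11, -28] + [-10, 26] = [1, -2]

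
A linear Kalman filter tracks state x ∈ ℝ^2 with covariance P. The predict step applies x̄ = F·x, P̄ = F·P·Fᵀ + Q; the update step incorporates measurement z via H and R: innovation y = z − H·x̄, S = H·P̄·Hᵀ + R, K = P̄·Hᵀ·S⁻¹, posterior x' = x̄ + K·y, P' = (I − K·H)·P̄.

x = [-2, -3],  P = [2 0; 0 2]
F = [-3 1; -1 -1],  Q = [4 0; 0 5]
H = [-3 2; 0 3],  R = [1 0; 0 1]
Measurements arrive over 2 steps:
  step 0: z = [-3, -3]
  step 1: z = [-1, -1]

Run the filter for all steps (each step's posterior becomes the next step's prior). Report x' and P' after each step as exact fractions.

step 0: x' = [3149/8243, -7640/8243], P' = [1312/8243 602/8243; 602/8243 1809/16486]
step 1: x' = [2152273/38387071, -13164123/38387071], P' = [5950902/38387071 2716205/38387071; 2716205/38387071 4150872/38387071]

step 0: x̄ = F·x = [3, 5]
step 0: P̄ = F·P·Fᵀ + Q = [24 4; 4 9]
step 0: y = z − H·x̄ = [-4, -18]
step 0: S = H·P̄·Hᵀ + R = [205 18; 18 82]
step 0: K = P̄·Hᵀ·S⁻¹ = [-2732/8243 1806/8243; 3/8243 5427/16486]
step 0: x' = x̄ + K·y = [3149/8243, -7640/8243]
step 0: P' = (I − K·H)·P̄ = [1312/8243 602/8243; 602/8243 1809/16486]
step 1: x̄ = F·x = [-17087/8243, 4491/8243]
step 1: P̄ = F·P·Fᵀ + Q = [84145/16486 8471/16486; 8471/16486 89271/16486]
step 1: y = z − H·x̄ = [-68486/8243, -21716/8243]
step 1: S = H·P̄·Hᵀ + R = [1029223/16486 459387/16486; 459387/16486 819925/16486]
step 1: K = P̄·Hᵀ·S⁻¹ = [-12420296/38387071 8148615/38387071; 153129/38387071 12452616/38387071]
step 1: x' = x̄ + K·y = [2152273/38387071, -13164123/38387071]
step 1: P' = (I − K·H)·P̄ = [5950902/38387071 2716205/38387071; 2716205/38387071 4150872/38387071]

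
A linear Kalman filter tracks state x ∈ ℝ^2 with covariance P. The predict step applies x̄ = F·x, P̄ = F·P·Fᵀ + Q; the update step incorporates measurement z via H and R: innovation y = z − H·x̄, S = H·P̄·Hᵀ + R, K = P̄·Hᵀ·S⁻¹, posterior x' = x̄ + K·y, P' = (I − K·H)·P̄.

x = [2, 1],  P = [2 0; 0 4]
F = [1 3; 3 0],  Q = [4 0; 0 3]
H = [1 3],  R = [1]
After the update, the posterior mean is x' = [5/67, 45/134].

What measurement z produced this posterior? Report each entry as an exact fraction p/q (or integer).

z = [1]

x̄ = F·x = [5, 6]
P̄ = F·P·Fᵀ + Q = [42 6; 6 21]
S = H·P̄·Hᵀ + R = [268]
K = P̄·Hᵀ·S⁻¹ = [15/67; 69/268]
x' − x̄ = [-330/67, -759/134] = K·y
y = (KᵀK)⁻¹·Kᵀ·(x' − x̄) = [-22]
z = y + H·x̄ = [-22] + [23] = [1]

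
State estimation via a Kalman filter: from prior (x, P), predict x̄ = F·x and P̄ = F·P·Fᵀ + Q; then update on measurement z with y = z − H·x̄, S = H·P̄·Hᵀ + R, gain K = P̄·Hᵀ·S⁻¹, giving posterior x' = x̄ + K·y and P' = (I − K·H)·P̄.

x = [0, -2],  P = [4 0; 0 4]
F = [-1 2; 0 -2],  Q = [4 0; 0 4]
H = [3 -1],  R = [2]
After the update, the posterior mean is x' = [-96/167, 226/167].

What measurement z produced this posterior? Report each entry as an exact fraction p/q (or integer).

z = [-3]

x̄ = F·x = [-4, 4]
P̄ = F·P·Fᵀ + Q = [24 -16; -16 20]
S = H·P̄·Hᵀ + R = [334]
K = P̄·Hᵀ·S⁻¹ = [44/167; -34/167]
x' − x̄ = [572/167, -442/167] = K·y
y = (KᵀK)⁻¹·Kᵀ·(x' − x̄) = [13]
z = y + H·x̄ = [13] + [-16] = [-3]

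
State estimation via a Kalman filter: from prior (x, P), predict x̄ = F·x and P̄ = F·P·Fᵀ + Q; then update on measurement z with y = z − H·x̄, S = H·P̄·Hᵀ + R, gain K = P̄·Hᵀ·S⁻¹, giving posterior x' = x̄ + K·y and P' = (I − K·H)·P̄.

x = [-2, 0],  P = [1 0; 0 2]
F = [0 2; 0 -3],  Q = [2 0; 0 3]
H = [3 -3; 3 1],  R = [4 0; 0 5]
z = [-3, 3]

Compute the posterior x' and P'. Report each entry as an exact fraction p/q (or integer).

x̄ = F·x = [0, 0]
P̄ = F·P·Fᵀ + Q = [10 -12; -12 21]
y = z − H·x̄ = [-3, 3]
S = H·P̄·Hᵀ + R = [499 99; 99 44]
K = P̄·Hᵀ·S⁻¹ = [6/65 144/715; -261/1105 2316/12155]
x' = x̄ + K·y = [18/55, 1197/935]
P' = (I − K·H)·P̄ = [202/715 114/715; 114/715 5766/12155]

x' = [18/55, 1197/935]
P' = [202/715 114/715; 114/715 5766/12155]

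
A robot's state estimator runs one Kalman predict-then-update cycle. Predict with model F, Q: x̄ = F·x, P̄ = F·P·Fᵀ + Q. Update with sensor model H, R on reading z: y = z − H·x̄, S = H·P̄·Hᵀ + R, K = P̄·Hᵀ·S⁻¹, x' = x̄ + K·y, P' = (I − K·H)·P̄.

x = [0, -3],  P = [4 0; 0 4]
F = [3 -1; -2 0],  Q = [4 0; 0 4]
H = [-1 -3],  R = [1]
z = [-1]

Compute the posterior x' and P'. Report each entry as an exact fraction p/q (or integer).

x' = [299/81, -8/9]
P' = [2780/81 -104/9; -104/9 4]

x̄ = F·x = [3, 0]
P̄ = F·P·Fᵀ + Q = [44 -24; -24 20]
y = z − H·x̄ = [2]
S = H·P̄·Hᵀ + R = [81]
K = P̄·Hᵀ·S⁻¹ = [28/81; -4/9]
x' = x̄ + K·y = [299/81, -8/9]
P' = (I − K·H)·P̄ = [2780/81 -104/9; -104/9 4]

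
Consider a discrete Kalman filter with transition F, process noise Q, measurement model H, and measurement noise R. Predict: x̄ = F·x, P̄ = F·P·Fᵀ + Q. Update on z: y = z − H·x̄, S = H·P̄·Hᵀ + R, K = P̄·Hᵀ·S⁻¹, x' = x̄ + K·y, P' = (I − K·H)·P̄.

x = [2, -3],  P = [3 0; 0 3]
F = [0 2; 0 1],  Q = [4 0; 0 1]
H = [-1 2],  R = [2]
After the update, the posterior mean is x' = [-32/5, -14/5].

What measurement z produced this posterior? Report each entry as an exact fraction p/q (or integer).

z = [1]

x̄ = F·x = [-6, -3]
P̄ = F·P·Fᵀ + Q = [16 6; 6 4]
S = H·P̄·Hᵀ + R = [10]
K = P̄·Hᵀ·S⁻¹ = [-2/5; 1/5]
x' − x̄ = [-2/5, 1/5] = K·y
y = (KᵀK)⁻¹·Kᵀ·(x' − x̄) = [1]
z = y + H·x̄ = [1] + [0] = [1]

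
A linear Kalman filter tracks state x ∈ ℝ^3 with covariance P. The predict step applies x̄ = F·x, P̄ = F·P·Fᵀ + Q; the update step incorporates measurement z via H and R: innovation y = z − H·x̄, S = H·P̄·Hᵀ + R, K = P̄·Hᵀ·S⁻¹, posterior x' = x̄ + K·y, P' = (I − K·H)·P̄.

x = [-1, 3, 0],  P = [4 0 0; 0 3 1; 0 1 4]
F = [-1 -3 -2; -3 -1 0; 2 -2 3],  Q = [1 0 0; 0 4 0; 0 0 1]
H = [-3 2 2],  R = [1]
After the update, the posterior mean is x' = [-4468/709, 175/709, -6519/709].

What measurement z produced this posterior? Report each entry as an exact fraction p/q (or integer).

x̄ = F·x = [-8, 0, -8]
P̄ = F·P·Fᵀ + Q = [60 23 -19; 23 43 -21; -19 -21 53]
S = H·P̄·Hᵀ + R = [709]
K = P̄·Hᵀ·S⁻¹ = [-172/709; -25/709; 121/709]
x' − x̄ = [1204/709, 175/709, -847/709] = K·y
y = (KᵀK)⁻¹·Kᵀ·(x' − x̄) = [-7]
z = y + H·x̄ = [-7] + [8] = [1]

z = [1]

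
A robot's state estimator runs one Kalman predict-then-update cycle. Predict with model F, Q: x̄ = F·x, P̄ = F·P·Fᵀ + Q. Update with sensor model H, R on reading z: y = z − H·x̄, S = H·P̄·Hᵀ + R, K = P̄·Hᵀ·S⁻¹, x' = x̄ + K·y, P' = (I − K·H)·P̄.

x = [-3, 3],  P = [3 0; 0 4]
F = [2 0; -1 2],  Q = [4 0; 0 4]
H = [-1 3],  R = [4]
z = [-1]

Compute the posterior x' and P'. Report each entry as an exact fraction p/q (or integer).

x̄ = F·x = [-6, 9]
P̄ = F·P·Fᵀ + Q = [16 -6; -6 23]
y = z − H·x̄ = [-34]
S = H·P̄·Hᵀ + R = [263]
K = P̄·Hᵀ·S⁻¹ = [-34/263; 75/263]
x' = x̄ + K·y = [-422/263, -183/263]
P' = (I − K·H)·P̄ = [3052/263 972/263; 972/263 424/263]

x' = [-422/263, -183/263]
P' = [3052/263 972/263; 972/263 424/263]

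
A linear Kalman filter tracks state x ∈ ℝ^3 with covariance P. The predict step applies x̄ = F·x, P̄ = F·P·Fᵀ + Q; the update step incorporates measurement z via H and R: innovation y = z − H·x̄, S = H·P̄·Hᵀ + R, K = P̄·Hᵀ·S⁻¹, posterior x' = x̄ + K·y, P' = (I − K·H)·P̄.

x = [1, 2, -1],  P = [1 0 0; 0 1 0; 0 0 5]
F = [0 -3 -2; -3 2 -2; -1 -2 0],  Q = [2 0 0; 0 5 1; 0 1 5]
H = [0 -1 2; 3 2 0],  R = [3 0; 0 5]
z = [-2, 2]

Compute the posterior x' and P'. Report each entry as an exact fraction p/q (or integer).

x̄ = F·x = [-4, 3, -5]
P̄ = F·P·Fᵀ + Q = [31 14 6; 14 38 0; 6 0 10]
y = z − H·x̄ = [11, 8]
S = H·P̄·Hᵀ + R = [81 -82; -82 604]
K = P̄·Hᵀ·S⁻¹ = [4357/21100 9637/42200; -3319/10550 3221/21100; 3389/10550 1549/21100]
x' = x̄ + K·y = [83/844, 321/422, -371/422]
P' = (I − K·H)·P̄ = [159551/42200 -107617/21100 -47273/21100; -107617/21100 84739/10550 37391/10550; -47273/21100 37391/10550 23779/10550]

x' = [83/844, 321/422, -371/422]
P' = [159551/42200 -107617/21100 -47273/21100; -107617/21100 84739/10550 37391/10550; -47273/21100 37391/10550 23779/10550]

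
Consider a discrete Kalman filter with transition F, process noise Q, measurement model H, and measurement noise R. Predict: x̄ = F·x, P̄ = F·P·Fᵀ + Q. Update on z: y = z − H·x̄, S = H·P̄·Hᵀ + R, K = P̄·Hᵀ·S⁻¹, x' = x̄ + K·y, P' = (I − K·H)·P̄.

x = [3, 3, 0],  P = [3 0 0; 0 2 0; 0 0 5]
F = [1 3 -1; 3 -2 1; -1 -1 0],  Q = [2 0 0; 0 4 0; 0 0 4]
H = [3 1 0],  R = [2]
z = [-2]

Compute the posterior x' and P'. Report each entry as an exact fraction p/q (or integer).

x̄ = F·x = [12, 3, -6]
P̄ = F·P·Fᵀ + Q = [28 -8 -9; -8 44 -5; -9 -5 9]
y = z − H·x̄ = [-41]
S = H·P̄·Hᵀ + R = [250]
K = P̄·Hᵀ·S⁻¹ = [38/125; 2/25; -16/125]
x' = x̄ + K·y = [-58/125, -7/25, -94/125]
P' = (I − K·H)·P̄ = [612/125 -352/25 91/125; -352/25 212/5 -61/25; 91/125 -61/25 613/125]

x' = [-58/125, -7/25, -94/125]
P' = [612/125 -352/25 91/125; -352/25 212/5 -61/25; 91/125 -61/25 613/125]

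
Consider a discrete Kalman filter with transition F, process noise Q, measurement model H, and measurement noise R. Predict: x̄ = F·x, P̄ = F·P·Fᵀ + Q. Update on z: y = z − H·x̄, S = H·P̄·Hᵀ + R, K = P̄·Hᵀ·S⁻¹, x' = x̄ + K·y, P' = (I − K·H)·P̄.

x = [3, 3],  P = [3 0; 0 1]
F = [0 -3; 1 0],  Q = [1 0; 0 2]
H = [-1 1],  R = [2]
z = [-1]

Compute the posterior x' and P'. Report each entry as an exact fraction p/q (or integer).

x' = [-23/17, -14/17]
P' = [70/17 50/17; 50/17 60/17]

x̄ = F·x = [-9, 3]
P̄ = F·P·Fᵀ + Q = [10 0; 0 5]
y = z − H·x̄ = [-13]
S = H·P̄·Hᵀ + R = [17]
K = P̄·Hᵀ·S⁻¹ = [-10/17; 5/17]
x' = x̄ + K·y = [-23/17, -14/17]
P' = (I − K·H)·P̄ = [70/17 50/17; 50/17 60/17]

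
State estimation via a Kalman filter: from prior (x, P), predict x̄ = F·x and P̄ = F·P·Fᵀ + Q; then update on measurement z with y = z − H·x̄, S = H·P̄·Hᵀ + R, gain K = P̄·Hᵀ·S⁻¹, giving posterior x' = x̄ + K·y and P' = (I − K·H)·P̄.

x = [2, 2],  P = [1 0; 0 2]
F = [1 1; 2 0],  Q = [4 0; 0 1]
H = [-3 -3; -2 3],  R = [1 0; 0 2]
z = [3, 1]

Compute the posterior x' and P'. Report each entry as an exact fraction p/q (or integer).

x̄ = F·x = [4, 4]
P̄ = F·P·Fᵀ + Q = [7 2; 2 5]
y = z − H·x̄ = [27, -3]
S = H·P̄·Hᵀ + R = [145 -9; -9 51]
K = P̄·Hᵀ·S⁻¹ = [-21/106 -61/318; -162/1219 703/3657]
x' = x̄ + K·y = [-41/53, -201/1219]
P' = (I − K·H)·P̄ = [37/318 -8/159; -8/159 346/3657]

x' = [-41/53, -201/1219]
P' = [37/318 -8/159; -8/159 346/3657]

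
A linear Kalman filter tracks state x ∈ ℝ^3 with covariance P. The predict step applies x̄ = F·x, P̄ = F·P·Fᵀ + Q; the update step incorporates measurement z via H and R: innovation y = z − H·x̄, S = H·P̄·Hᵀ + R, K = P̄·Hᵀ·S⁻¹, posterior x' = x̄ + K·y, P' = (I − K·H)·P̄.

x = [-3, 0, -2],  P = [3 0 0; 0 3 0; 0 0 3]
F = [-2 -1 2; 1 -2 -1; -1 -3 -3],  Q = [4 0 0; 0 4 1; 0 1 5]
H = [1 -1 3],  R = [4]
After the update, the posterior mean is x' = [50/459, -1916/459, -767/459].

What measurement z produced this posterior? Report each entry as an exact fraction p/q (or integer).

z = [-1]

x̄ = F·x = [2, -1, 9]
P̄ = F·P·Fᵀ + Q = [31 -6 -3; -6 22 25; -3 25 62]
S = H·P̄·Hᵀ + R = [459]
K = P̄·Hᵀ·S⁻¹ = [28/459; 47/459; 158/459]
x' − x̄ = [-868/459, -1457/459, -4898/459] = K·y
y = (KᵀK)⁻¹·Kᵀ·(x' − x̄) = [-31]
z = y + H·x̄ = [-31] + [30] = [-1]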